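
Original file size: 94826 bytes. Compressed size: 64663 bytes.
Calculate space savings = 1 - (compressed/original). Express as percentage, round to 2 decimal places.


ratio = compressed/original = 64663/94826 = 0.681912
savings = 1 - ratio = 1 - 0.681912 = 0.318088
as a percentage: 0.318088 * 100 = 31.81%

Space savings = 1 - 64663/94826 = 31.81%


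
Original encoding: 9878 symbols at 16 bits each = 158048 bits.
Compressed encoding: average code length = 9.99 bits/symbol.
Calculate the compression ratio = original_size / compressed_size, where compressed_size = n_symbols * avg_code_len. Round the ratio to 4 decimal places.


original_size = n_symbols * orig_bits = 9878 * 16 = 158048 bits
compressed_size = n_symbols * avg_code_len = 9878 * 9.99 = 98681.22 bits
ratio = original_size / compressed_size = 158048 / 98681.22 = 1.6016

Compression ratio = 1.6016


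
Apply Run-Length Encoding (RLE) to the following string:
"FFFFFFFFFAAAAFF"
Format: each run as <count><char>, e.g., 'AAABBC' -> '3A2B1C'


Scanning runs left to right:
  i=0: run of 'F' x 9 -> '9F'
  i=9: run of 'A' x 4 -> '4A'
  i=13: run of 'F' x 2 -> '2F'

RLE = 9F4A2F


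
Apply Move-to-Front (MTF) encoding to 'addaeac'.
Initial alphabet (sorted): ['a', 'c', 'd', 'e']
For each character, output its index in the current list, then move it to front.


MTF encoding:
'a': index 0 in ['a', 'c', 'd', 'e'] -> ['a', 'c', 'd', 'e']
'd': index 2 in ['a', 'c', 'd', 'e'] -> ['d', 'a', 'c', 'e']
'd': index 0 in ['d', 'a', 'c', 'e'] -> ['d', 'a', 'c', 'e']
'a': index 1 in ['d', 'a', 'c', 'e'] -> ['a', 'd', 'c', 'e']
'e': index 3 in ['a', 'd', 'c', 'e'] -> ['e', 'a', 'd', 'c']
'a': index 1 in ['e', 'a', 'd', 'c'] -> ['a', 'e', 'd', 'c']
'c': index 3 in ['a', 'e', 'd', 'c'] -> ['c', 'a', 'e', 'd']


Output: [0, 2, 0, 1, 3, 1, 3]


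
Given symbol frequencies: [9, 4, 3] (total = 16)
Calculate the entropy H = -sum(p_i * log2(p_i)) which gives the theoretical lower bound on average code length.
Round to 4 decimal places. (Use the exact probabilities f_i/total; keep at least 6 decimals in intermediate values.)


Per-symbol terms -p_i * log2(p_i) with p_i = f_i/16:
  p = 9/16 = 0.562500: log2(p) = -0.830075, -p*log2(p) = 0.466917
  p = 4/16 = 0.250000: log2(p) = -2.000000, -p*log2(p) = 0.500000
  p = 3/16 = 0.187500: log2(p) = -2.415037, -p*log2(p) = 0.452820
H = 0.466917 + 0.500000 + 0.452820 = 1.419737

H = 1.4197 bits/symbol


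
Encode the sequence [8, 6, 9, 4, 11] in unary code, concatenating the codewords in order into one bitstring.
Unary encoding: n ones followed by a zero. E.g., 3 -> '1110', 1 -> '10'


Encode each number as n ones followed by a terminating 0:
  8 -> 111111110 (9 bits)
  6 -> 1111110 (7 bits)
  9 -> 1111111110 (10 bits)
  4 -> 11110 (5 bits)
  11 -> 111111111110 (12 bits)
Total length = 9 + 7 + 10 + 5 + 12 = 43 bits.

Unary([8, 6, 9, 4, 11]) = 1111111101111110111111111011110111111111110 (43 bits)


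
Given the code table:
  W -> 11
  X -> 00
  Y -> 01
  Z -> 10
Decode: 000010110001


Decoding:
00 -> X
00 -> X
10 -> Z
11 -> W
00 -> X
01 -> Y


Result: XXZWXY


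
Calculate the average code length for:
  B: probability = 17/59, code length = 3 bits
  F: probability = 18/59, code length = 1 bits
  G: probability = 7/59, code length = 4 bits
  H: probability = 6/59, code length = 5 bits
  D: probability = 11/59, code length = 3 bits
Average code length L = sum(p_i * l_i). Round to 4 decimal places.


Weighted contributions p_i * l_i:
  B: (17/59) * 3 = 51/59
  F: (18/59) * 1 = 18/59
  G: (7/59) * 4 = 28/59
  H: (6/59) * 5 = 30/59
  D: (11/59) * 3 = 33/59
Sum = (51 + 18 + 28 + 30 + 33)/59 = 160/59

L = 160/59 = 2.7119 bits/symbol


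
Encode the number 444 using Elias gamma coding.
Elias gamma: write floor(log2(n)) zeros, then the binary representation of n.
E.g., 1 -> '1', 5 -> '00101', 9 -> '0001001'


num_bits = floor(log2(444)) + 1 = 9
leading_zeros = num_bits - 1 = 8
binary(444) = 110111100

Elias gamma(444) = '00000000' + '110111100' = 00000000110111100 (17 bits)


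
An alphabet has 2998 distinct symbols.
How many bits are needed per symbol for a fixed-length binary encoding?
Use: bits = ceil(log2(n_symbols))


log2(2998) = 11.5498
Bracket: 2^11 = 2048 < 2998 <= 2^12 = 4096
So ceil(log2(2998)) = 12

bits = ceil(log2(2998)) = ceil(11.5498) = 12 bits


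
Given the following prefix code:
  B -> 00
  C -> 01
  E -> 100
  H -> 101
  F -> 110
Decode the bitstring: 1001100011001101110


Decoding step by step:
Bits 100 -> E
Bits 110 -> F
Bits 00 -> B
Bits 110 -> F
Bits 01 -> C
Bits 101 -> H
Bits 110 -> F


Decoded message: EFBFCHF


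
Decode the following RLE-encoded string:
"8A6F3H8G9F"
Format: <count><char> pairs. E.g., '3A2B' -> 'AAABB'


Expanding each <count><char> pair:
  8A -> 'AAAAAAAA'
  6F -> 'FFFFFF'
  3H -> 'HHH'
  8G -> 'GGGGGGGG'
  9F -> 'FFFFFFFFF'

Decoded = AAAAAAAAFFFFFFHHHGGGGGGGGFFFFFFFFF


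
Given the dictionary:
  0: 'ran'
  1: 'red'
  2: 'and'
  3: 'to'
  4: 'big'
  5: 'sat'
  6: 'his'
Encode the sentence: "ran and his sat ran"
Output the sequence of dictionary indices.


Look up each word in the dictionary:
  'ran' -> 0
  'and' -> 2
  'his' -> 6
  'sat' -> 5
  'ran' -> 0

Encoded: [0, 2, 6, 5, 0]


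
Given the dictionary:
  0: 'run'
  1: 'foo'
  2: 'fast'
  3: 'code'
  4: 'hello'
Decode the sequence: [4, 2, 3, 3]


Look up each index in the dictionary:
  4 -> 'hello'
  2 -> 'fast'
  3 -> 'code'
  3 -> 'code'

Decoded: "hello fast code code"


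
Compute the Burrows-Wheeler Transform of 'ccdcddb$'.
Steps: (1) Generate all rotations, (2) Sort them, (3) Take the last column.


Rotations (sorted):
  0: $ccdcddb -> last char: b
  1: b$ccdcdd -> last char: d
  2: ccdcddb$ -> last char: $
  3: cdcddb$c -> last char: c
  4: cddb$ccd -> last char: d
  5: db$ccdcd -> last char: d
  6: dcddb$cc -> last char: c
  7: ddb$ccdc -> last char: c


BWT = bd$cddcc


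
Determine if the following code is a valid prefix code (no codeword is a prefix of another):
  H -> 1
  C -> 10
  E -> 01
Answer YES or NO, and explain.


Checking each pair (does one codeword prefix another?):
  H='1' vs C='10': prefix -- VIOLATION

NO -- this is NOT a valid prefix code. H (1) is a prefix of C (10).


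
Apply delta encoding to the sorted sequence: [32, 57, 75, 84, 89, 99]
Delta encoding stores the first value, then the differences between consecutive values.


First value: 32
Deltas:
  57 - 32 = 25
  75 - 57 = 18
  84 - 75 = 9
  89 - 84 = 5
  99 - 89 = 10


Delta encoded: [32, 25, 18, 9, 5, 10]


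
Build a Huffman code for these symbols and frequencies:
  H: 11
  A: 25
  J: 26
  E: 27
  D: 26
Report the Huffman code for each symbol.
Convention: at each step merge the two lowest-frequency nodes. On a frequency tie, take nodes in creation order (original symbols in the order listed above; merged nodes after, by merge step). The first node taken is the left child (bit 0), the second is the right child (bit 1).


Huffman tree construction:
Step 1: Merge H(11) + A(25) = 36
Step 2: Merge J(26) + D(26) = 52
Step 3: Merge E(27) + (H+A)(36) = 63
Step 4: Merge (J+D)(52) + (E+(H+A))(63) = 115
Read each symbol's code off the tree from the root (left child = 0, right child = 1).

Codes:
  H: 110 (length 3)
  A: 111 (length 3)
  J: 00 (length 2)
  E: 10 (length 2)
  D: 01 (length 2)
Average code length: 266/115 = 2.3130 bits/symbol


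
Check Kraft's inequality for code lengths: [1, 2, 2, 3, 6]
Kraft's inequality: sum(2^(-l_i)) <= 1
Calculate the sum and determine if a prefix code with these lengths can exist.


Sum = 2^(-1) + 2^(-2) + 2^(-2) + 2^(-3) + 2^(-6)
    = 0.5 + 0.25 + 0.25 + 0.125 + 0.015625
    = 73/64 = 1.140625
Since 1.140625 > 1, Kraft's inequality is NOT satisfied.
A prefix code with these lengths CANNOT exist.

Kraft sum = 1.140625. Not satisfied.


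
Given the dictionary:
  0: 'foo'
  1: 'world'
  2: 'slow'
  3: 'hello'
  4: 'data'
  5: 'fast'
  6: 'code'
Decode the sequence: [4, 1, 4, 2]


Look up each index in the dictionary:
  4 -> 'data'
  1 -> 'world'
  4 -> 'data'
  2 -> 'slow'

Decoded: "data world data slow"


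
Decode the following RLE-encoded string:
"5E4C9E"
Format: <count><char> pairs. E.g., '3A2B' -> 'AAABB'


Expanding each <count><char> pair:
  5E -> 'EEEEE'
  4C -> 'CCCC'
  9E -> 'EEEEEEEEE'

Decoded = EEEEECCCCEEEEEEEEE


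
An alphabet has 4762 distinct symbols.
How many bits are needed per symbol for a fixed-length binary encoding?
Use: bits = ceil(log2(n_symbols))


log2(4762) = 12.2174
Bracket: 2^12 = 4096 < 4762 <= 2^13 = 8192
So ceil(log2(4762)) = 13

bits = ceil(log2(4762)) = ceil(12.2174) = 13 bits


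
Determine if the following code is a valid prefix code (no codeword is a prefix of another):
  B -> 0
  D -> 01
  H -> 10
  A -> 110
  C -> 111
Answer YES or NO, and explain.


Checking each pair (does one codeword prefix another?):
  B='0' vs D='01': prefix -- VIOLATION

NO -- this is NOT a valid prefix code. B (0) is a prefix of D (01).


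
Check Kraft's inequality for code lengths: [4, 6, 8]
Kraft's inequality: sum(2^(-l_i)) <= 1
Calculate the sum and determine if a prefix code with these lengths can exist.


Sum = 2^(-4) + 2^(-6) + 2^(-8)
    = 0.0625 + 0.015625 + 0.00390625
    = 21/256 = 0.08203125
Since 0.08203125 <= 1, Kraft's inequality IS satisfied.
A prefix code with these lengths CAN exist.

Kraft sum = 0.08203125. Satisfied.


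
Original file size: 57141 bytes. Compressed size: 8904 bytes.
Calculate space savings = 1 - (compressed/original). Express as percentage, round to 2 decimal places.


ratio = compressed/original = 8904/57141 = 0.155825
savings = 1 - ratio = 1 - 0.155825 = 0.844175
as a percentage: 0.844175 * 100 = 84.42%

Space savings = 1 - 8904/57141 = 84.42%


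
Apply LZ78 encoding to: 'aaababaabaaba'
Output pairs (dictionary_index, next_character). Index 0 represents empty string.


LZ78 encoding steps:
Dictionary: {0: ''}
Step 1: w='' (idx 0), next='a' -> output (0, 'a'), add 'a' as idx 1
Step 2: w='a' (idx 1), next='a' -> output (1, 'a'), add 'aa' as idx 2
Step 3: w='' (idx 0), next='b' -> output (0, 'b'), add 'b' as idx 3
Step 4: w='a' (idx 1), next='b' -> output (1, 'b'), add 'ab' as idx 4
Step 5: w='aa' (idx 2), next='b' -> output (2, 'b'), add 'aab' as idx 5
Step 6: w='aab' (idx 5), next='a' -> output (5, 'a'), add 'aaba' as idx 6


Encoded: [(0, 'a'), (1, 'a'), (0, 'b'), (1, 'b'), (2, 'b'), (5, 'a')]


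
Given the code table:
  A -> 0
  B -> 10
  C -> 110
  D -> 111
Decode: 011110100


Decoding:
0 -> A
111 -> D
10 -> B
10 -> B
0 -> A


Result: ADBBA


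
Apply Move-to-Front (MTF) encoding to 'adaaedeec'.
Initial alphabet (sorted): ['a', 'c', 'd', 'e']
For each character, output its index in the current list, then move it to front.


MTF encoding:
'a': index 0 in ['a', 'c', 'd', 'e'] -> ['a', 'c', 'd', 'e']
'd': index 2 in ['a', 'c', 'd', 'e'] -> ['d', 'a', 'c', 'e']
'a': index 1 in ['d', 'a', 'c', 'e'] -> ['a', 'd', 'c', 'e']
'a': index 0 in ['a', 'd', 'c', 'e'] -> ['a', 'd', 'c', 'e']
'e': index 3 in ['a', 'd', 'c', 'e'] -> ['e', 'a', 'd', 'c']
'd': index 2 in ['e', 'a', 'd', 'c'] -> ['d', 'e', 'a', 'c']
'e': index 1 in ['d', 'e', 'a', 'c'] -> ['e', 'd', 'a', 'c']
'e': index 0 in ['e', 'd', 'a', 'c'] -> ['e', 'd', 'a', 'c']
'c': index 3 in ['e', 'd', 'a', 'c'] -> ['c', 'e', 'd', 'a']


Output: [0, 2, 1, 0, 3, 2, 1, 0, 3]


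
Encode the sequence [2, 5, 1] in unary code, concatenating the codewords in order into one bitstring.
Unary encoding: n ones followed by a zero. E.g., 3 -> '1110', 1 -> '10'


Encode each number as n ones followed by a terminating 0:
  2 -> 110 (3 bits)
  5 -> 111110 (6 bits)
  1 -> 10 (2 bits)
Total length = 3 + 6 + 2 = 11 bits.

Unary([2, 5, 1]) = 11011111010 (11 bits)


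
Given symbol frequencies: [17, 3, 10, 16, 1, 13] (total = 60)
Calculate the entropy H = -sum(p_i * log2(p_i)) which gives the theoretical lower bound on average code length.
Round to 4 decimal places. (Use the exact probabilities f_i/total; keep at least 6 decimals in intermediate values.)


Per-symbol terms -p_i * log2(p_i) with p_i = f_i/60:
  p = 17/60 = 0.283333: log2(p) = -1.819428, -p*log2(p) = 0.515505
  p = 3/60 = 0.050000: log2(p) = -4.321928, -p*log2(p) = 0.216096
  p = 10/60 = 0.166667: log2(p) = -2.584963, -p*log2(p) = 0.430827
  p = 16/60 = 0.266667: log2(p) = -1.906891, -p*log2(p) = 0.508504
  p = 1/60 = 0.016667: log2(p) = -5.906891, -p*log2(p) = 0.098448
  p = 13/60 = 0.216667: log2(p) = -2.206451, -p*log2(p) = 0.478064
H = 0.515505 + 0.216096 + 0.430827 + 0.508504 + 0.098448 + 0.478064 = 2.247444

H = 2.2474 bits/symbol


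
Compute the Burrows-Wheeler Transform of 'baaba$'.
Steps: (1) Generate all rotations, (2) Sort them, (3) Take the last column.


Rotations (sorted):
  0: $baaba -> last char: a
  1: a$baab -> last char: b
  2: aaba$b -> last char: b
  3: aba$ba -> last char: a
  4: ba$baa -> last char: a
  5: baaba$ -> last char: $


BWT = abbaa$


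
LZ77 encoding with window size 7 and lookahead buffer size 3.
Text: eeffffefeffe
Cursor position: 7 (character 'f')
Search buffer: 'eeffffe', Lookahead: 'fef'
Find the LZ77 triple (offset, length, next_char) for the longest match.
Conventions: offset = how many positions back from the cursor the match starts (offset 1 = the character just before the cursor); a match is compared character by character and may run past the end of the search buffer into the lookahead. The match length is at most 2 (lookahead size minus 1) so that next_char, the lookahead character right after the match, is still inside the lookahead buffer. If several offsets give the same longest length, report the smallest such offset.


Try each offset into the search buffer:
  offset=1 (pos 6, char 'e'): match length 0
  offset=2 (pos 5, char 'f'): match length 2
  offset=3 (pos 4, char 'f'): match length 1
  offset=4 (pos 3, char 'f'): match length 1
  offset=5 (pos 2, char 'f'): match length 1
  offset=6 (pos 1, char 'e'): match length 0
  offset=7 (pos 0, char 'e'): match length 0
Longest match has length 2 at offset 2.
next_char = character at position 7 + 2 = 9 -> 'f'

Best match: offset=2, length=2 (matching 'fe' starting at position 5)
LZ77 triple: (2, 2, 'f')


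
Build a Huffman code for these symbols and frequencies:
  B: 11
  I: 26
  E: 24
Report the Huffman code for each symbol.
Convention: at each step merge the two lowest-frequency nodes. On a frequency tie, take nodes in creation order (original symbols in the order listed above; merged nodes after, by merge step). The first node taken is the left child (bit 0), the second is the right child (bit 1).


Huffman tree construction:
Step 1: Merge B(11) + E(24) = 35
Step 2: Merge I(26) + (B+E)(35) = 61
Read each symbol's code off the tree from the root (left child = 0, right child = 1).

Codes:
  B: 10 (length 2)
  I: 0 (length 1)
  E: 11 (length 2)
Average code length: 96/61 = 1.5738 bits/symbol


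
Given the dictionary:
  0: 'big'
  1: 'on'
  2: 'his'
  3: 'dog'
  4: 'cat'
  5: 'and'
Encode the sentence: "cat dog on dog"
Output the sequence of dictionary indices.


Look up each word in the dictionary:
  'cat' -> 4
  'dog' -> 3
  'on' -> 1
  'dog' -> 3

Encoded: [4, 3, 1, 3]


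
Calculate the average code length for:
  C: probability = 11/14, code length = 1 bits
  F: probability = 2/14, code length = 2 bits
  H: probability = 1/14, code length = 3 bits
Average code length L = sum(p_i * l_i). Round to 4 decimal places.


Weighted contributions p_i * l_i:
  C: (11/14) * 1 = 11/14
  F: (2/14) * 2 = 4/14
  H: (1/14) * 3 = 3/14
Sum = (11 + 4 + 3)/14 = 18/14

L = 18/14 = 1.2857 bits/symbol


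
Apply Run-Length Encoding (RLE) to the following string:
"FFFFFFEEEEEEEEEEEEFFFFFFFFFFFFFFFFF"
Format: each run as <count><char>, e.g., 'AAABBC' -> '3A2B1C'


Scanning runs left to right:
  i=0: run of 'F' x 6 -> '6F'
  i=6: run of 'E' x 12 -> '12E'
  i=18: run of 'F' x 17 -> '17F'

RLE = 6F12E17F


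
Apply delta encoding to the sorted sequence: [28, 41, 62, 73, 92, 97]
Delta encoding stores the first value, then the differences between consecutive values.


First value: 28
Deltas:
  41 - 28 = 13
  62 - 41 = 21
  73 - 62 = 11
  92 - 73 = 19
  97 - 92 = 5


Delta encoded: [28, 13, 21, 11, 19, 5]


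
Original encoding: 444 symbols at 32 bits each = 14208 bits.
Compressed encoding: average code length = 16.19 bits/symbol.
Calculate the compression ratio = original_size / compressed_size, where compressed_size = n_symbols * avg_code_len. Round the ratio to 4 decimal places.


original_size = n_symbols * orig_bits = 444 * 32 = 14208 bits
compressed_size = n_symbols * avg_code_len = 444 * 16.19 = 7188.36 bits
ratio = original_size / compressed_size = 14208 / 7188.36 = 1.9765

Compression ratio = 1.9765


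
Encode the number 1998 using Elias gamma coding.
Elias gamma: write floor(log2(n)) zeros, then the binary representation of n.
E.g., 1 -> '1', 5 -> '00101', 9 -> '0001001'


num_bits = floor(log2(1998)) + 1 = 11
leading_zeros = num_bits - 1 = 10
binary(1998) = 11111001110

Elias gamma(1998) = '0000000000' + '11111001110' = 000000000011111001110 (21 bits)


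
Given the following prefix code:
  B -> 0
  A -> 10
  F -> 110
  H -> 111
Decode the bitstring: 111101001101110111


Decoding step by step:
Bits 111 -> H
Bits 10 -> A
Bits 10 -> A
Bits 0 -> B
Bits 110 -> F
Bits 111 -> H
Bits 0 -> B
Bits 111 -> H


Decoded message: HAABFHBH


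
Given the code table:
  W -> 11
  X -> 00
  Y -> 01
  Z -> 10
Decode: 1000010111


Decoding:
10 -> Z
00 -> X
01 -> Y
01 -> Y
11 -> W


Result: ZXYYW


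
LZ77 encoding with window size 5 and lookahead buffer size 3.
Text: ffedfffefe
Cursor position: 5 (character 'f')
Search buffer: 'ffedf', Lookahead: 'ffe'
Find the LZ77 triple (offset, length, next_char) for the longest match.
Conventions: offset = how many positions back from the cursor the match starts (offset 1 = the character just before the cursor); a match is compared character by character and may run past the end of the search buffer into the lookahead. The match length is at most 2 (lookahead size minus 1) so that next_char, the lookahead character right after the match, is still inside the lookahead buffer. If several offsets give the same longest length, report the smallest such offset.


Try each offset into the search buffer:
  offset=1 (pos 4, char 'f'): match length 2
  offset=2 (pos 3, char 'd'): match length 0
  offset=3 (pos 2, char 'e'): match length 0
  offset=4 (pos 1, char 'f'): match length 1
  offset=5 (pos 0, char 'f'): match length 2
Longest match has length 2, found at offsets 1, 5; take the smallest, offset 1.
next_char = character at position 5 + 2 = 7 -> 'e'

Best match: offset=1, length=2 (matching 'ff' starting at position 4)
LZ77 triple: (1, 2, 'e')


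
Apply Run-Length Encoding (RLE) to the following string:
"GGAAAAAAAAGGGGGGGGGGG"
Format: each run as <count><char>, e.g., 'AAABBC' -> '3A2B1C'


Scanning runs left to right:
  i=0: run of 'G' x 2 -> '2G'
  i=2: run of 'A' x 8 -> '8A'
  i=10: run of 'G' x 11 -> '11G'

RLE = 2G8A11G


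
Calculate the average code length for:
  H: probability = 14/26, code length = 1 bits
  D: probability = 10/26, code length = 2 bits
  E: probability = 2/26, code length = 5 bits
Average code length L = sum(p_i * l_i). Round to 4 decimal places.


Weighted contributions p_i * l_i:
  H: (14/26) * 1 = 14/26
  D: (10/26) * 2 = 20/26
  E: (2/26) * 5 = 10/26
Sum = (14 + 20 + 10)/26 = 44/26

L = 44/26 = 1.6923 bits/symbol


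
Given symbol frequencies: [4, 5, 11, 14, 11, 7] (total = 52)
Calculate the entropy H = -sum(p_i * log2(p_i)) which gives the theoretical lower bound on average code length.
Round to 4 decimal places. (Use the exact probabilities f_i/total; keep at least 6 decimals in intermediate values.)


Per-symbol terms -p_i * log2(p_i) with p_i = f_i/52:
  p = 4/52 = 0.076923: log2(p) = -3.700440, -p*log2(p) = 0.284649
  p = 5/52 = 0.096154: log2(p) = -3.378512, -p*log2(p) = 0.324857
  p = 11/52 = 0.211538: log2(p) = -2.241008, -p*log2(p) = 0.474059
  p = 14/52 = 0.269231: log2(p) = -1.893085, -p*log2(p) = 0.509677
  p = 11/52 = 0.211538: log2(p) = -2.241008, -p*log2(p) = 0.474059
  p = 7/52 = 0.134615: log2(p) = -2.893085, -p*log2(p) = 0.389454
H = 0.284649 + 0.324857 + 0.474059 + 0.509677 + 0.474059 + 0.389454 = 2.456755

H = 2.4568 bits/symbol


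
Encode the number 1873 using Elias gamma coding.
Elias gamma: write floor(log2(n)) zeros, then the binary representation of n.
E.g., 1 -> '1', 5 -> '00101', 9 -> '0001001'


num_bits = floor(log2(1873)) + 1 = 11
leading_zeros = num_bits - 1 = 10
binary(1873) = 11101010001

Elias gamma(1873) = '0000000000' + '11101010001' = 000000000011101010001 (21 bits)


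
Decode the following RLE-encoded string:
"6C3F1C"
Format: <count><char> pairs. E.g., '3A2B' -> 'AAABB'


Expanding each <count><char> pair:
  6C -> 'CCCCCC'
  3F -> 'FFF'
  1C -> 'C'

Decoded = CCCCCCFFFC


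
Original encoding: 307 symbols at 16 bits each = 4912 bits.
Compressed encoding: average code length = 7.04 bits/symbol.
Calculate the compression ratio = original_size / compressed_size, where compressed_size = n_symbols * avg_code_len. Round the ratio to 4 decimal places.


original_size = n_symbols * orig_bits = 307 * 16 = 4912 bits
compressed_size = n_symbols * avg_code_len = 307 * 7.04 = 2161.28 bits
ratio = original_size / compressed_size = 4912 / 2161.28 = 2.2727

Compression ratio = 2.2727


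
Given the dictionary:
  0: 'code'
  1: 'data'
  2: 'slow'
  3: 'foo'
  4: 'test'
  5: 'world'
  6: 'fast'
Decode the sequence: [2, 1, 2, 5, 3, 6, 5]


Look up each index in the dictionary:
  2 -> 'slow'
  1 -> 'data'
  2 -> 'slow'
  5 -> 'world'
  3 -> 'foo'
  6 -> 'fast'
  5 -> 'world'

Decoded: "slow data slow world foo fast world"


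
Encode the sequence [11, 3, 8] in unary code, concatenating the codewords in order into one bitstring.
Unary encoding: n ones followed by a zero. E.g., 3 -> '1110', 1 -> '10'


Encode each number as n ones followed by a terminating 0:
  11 -> 111111111110 (12 bits)
  3 -> 1110 (4 bits)
  8 -> 111111110 (9 bits)
Total length = 12 + 4 + 9 = 25 bits.

Unary([11, 3, 8]) = 1111111111101110111111110 (25 bits)


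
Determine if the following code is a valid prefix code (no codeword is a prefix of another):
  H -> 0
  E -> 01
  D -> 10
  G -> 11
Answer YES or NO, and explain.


Checking each pair (does one codeword prefix another?):
  H='0' vs E='01': prefix -- VIOLATION

NO -- this is NOT a valid prefix code. H (0) is a prefix of E (01).


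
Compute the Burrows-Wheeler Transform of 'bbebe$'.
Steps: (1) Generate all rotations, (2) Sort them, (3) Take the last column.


Rotations (sorted):
  0: $bbebe -> last char: e
  1: bbebe$ -> last char: $
  2: be$bbe -> last char: e
  3: bebe$b -> last char: b
  4: e$bbeb -> last char: b
  5: ebe$bb -> last char: b


BWT = e$ebbb


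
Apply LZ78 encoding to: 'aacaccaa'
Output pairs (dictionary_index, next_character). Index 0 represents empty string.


LZ78 encoding steps:
Dictionary: {0: ''}
Step 1: w='' (idx 0), next='a' -> output (0, 'a'), add 'a' as idx 1
Step 2: w='a' (idx 1), next='c' -> output (1, 'c'), add 'ac' as idx 2
Step 3: w='ac' (idx 2), next='c' -> output (2, 'c'), add 'acc' as idx 3
Step 4: w='a' (idx 1), next='a' -> output (1, 'a'), add 'aa' as idx 4


Encoded: [(0, 'a'), (1, 'c'), (2, 'c'), (1, 'a')]


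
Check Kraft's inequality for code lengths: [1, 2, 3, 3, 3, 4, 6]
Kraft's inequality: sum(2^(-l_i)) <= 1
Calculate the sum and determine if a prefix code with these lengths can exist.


Sum = 2^(-1) + 2^(-2) + 2^(-3) + 2^(-3) + 2^(-3) + 2^(-4) + 2^(-6)
    = 0.5 + 0.25 + 0.125 + 0.125 + 0.125 + 0.0625 + 0.015625
    = 77/64 = 1.203125
Since 1.203125 > 1, Kraft's inequality is NOT satisfied.
A prefix code with these lengths CANNOT exist.

Kraft sum = 1.203125. Not satisfied.


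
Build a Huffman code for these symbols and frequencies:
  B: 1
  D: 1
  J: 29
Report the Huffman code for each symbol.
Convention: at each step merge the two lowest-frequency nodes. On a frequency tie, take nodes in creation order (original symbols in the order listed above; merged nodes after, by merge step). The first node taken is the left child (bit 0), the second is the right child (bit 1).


Huffman tree construction:
Step 1: Merge B(1) + D(1) = 2
Step 2: Merge (B+D)(2) + J(29) = 31
Read each symbol's code off the tree from the root (left child = 0, right child = 1).

Codes:
  B: 00 (length 2)
  D: 01 (length 2)
  J: 1 (length 1)
Average code length: 33/31 = 1.0645 bits/symbol


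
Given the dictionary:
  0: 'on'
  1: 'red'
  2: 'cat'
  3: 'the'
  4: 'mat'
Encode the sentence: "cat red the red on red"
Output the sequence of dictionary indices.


Look up each word in the dictionary:
  'cat' -> 2
  'red' -> 1
  'the' -> 3
  'red' -> 1
  'on' -> 0
  'red' -> 1

Encoded: [2, 1, 3, 1, 0, 1]


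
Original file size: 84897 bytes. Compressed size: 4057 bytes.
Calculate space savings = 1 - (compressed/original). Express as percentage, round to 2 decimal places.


ratio = compressed/original = 4057/84897 = 0.047787
savings = 1 - ratio = 1 - 0.047787 = 0.952213
as a percentage: 0.952213 * 100 = 95.22%

Space savings = 1 - 4057/84897 = 95.22%


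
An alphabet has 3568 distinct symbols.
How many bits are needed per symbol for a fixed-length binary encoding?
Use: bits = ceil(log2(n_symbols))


log2(3568) = 11.8009
Bracket: 2^11 = 2048 < 3568 <= 2^12 = 4096
So ceil(log2(3568)) = 12

bits = ceil(log2(3568)) = ceil(11.8009) = 12 bits


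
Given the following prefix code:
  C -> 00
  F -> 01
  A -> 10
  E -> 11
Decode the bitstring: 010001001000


Decoding step by step:
Bits 01 -> F
Bits 00 -> C
Bits 01 -> F
Bits 00 -> C
Bits 10 -> A
Bits 00 -> C


Decoded message: FCFCAC


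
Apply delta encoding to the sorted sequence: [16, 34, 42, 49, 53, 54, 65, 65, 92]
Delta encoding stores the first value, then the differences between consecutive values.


First value: 16
Deltas:
  34 - 16 = 18
  42 - 34 = 8
  49 - 42 = 7
  53 - 49 = 4
  54 - 53 = 1
  65 - 54 = 11
  65 - 65 = 0
  92 - 65 = 27


Delta encoded: [16, 18, 8, 7, 4, 1, 11, 0, 27]


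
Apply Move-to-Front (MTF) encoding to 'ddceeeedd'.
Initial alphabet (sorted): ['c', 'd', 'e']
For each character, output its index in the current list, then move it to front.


MTF encoding:
'd': index 1 in ['c', 'd', 'e'] -> ['d', 'c', 'e']
'd': index 0 in ['d', 'c', 'e'] -> ['d', 'c', 'e']
'c': index 1 in ['d', 'c', 'e'] -> ['c', 'd', 'e']
'e': index 2 in ['c', 'd', 'e'] -> ['e', 'c', 'd']
'e': index 0 in ['e', 'c', 'd'] -> ['e', 'c', 'd']
'e': index 0 in ['e', 'c', 'd'] -> ['e', 'c', 'd']
'e': index 0 in ['e', 'c', 'd'] -> ['e', 'c', 'd']
'd': index 2 in ['e', 'c', 'd'] -> ['d', 'e', 'c']
'd': index 0 in ['d', 'e', 'c'] -> ['d', 'e', 'c']


Output: [1, 0, 1, 2, 0, 0, 0, 2, 0]


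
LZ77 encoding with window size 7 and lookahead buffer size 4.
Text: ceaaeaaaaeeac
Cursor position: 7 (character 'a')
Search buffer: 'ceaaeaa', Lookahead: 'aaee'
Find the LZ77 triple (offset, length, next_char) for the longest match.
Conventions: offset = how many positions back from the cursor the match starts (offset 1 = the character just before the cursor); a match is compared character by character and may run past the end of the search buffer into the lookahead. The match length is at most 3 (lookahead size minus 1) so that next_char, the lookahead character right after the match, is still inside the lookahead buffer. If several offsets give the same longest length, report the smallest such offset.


Try each offset into the search buffer:
  offset=1 (pos 6, char 'a'): match length 2
  offset=2 (pos 5, char 'a'): match length 2
  offset=3 (pos 4, char 'e'): match length 0
  offset=4 (pos 3, char 'a'): match length 1
  offset=5 (pos 2, char 'a'): match length 3
  offset=6 (pos 1, char 'e'): match length 0
  offset=7 (pos 0, char 'c'): match length 0
Longest match has length 3 at offset 5.
next_char = character at position 7 + 3 = 10 -> 'e'

Best match: offset=5, length=3 (matching 'aae' starting at position 2)
LZ77 triple: (5, 3, 'e')


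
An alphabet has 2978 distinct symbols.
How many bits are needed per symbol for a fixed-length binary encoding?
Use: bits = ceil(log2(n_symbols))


log2(2978) = 11.5401
Bracket: 2^11 = 2048 < 2978 <= 2^12 = 4096
So ceil(log2(2978)) = 12

bits = ceil(log2(2978)) = ceil(11.5401) = 12 bits


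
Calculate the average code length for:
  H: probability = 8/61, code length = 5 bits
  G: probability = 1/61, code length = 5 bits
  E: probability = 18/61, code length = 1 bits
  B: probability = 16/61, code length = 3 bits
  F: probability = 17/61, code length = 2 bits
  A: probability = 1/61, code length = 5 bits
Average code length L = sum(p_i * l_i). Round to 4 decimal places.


Weighted contributions p_i * l_i:
  H: (8/61) * 5 = 40/61
  G: (1/61) * 5 = 5/61
  E: (18/61) * 1 = 18/61
  B: (16/61) * 3 = 48/61
  F: (17/61) * 2 = 34/61
  A: (1/61) * 5 = 5/61
Sum = (40 + 5 + 18 + 48 + 34 + 5)/61 = 150/61

L = 150/61 = 2.4590 bits/symbol


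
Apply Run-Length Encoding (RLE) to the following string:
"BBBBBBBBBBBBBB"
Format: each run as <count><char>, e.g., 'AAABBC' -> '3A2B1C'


Scanning runs left to right:
  i=0: run of 'B' x 14 -> '14B'

RLE = 14B


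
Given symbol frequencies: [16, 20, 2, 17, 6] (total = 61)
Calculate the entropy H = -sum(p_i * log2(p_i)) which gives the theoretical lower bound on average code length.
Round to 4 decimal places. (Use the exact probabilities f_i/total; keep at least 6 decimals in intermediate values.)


Per-symbol terms -p_i * log2(p_i) with p_i = f_i/61:
  p = 16/61 = 0.262295: log2(p) = -1.930737, -p*log2(p) = 0.506423
  p = 20/61 = 0.327869: log2(p) = -1.608809, -p*log2(p) = 0.527478
  p = 2/61 = 0.032787: log2(p) = -4.930737, -p*log2(p) = 0.161664
  p = 17/61 = 0.278689: log2(p) = -1.843274, -p*log2(p) = 0.513699
  p = 6/61 = 0.098361: log2(p) = -3.345775, -p*log2(p) = 0.329093
H = 0.506423 + 0.527478 + 0.161664 + 0.513699 + 0.329093 = 2.038357

H = 2.0384 bits/symbol


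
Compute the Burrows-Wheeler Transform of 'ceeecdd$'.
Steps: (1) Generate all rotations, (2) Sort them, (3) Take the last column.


Rotations (sorted):
  0: $ceeecdd -> last char: d
  1: cdd$ceee -> last char: e
  2: ceeecdd$ -> last char: $
  3: d$ceeecd -> last char: d
  4: dd$ceeec -> last char: c
  5: ecdd$cee -> last char: e
  6: eecdd$ce -> last char: e
  7: eeecdd$c -> last char: c


BWT = de$dceec


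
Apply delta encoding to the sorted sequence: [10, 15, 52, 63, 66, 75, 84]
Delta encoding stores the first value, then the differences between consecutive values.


First value: 10
Deltas:
  15 - 10 = 5
  52 - 15 = 37
  63 - 52 = 11
  66 - 63 = 3
  75 - 66 = 9
  84 - 75 = 9


Delta encoded: [10, 5, 37, 11, 3, 9, 9]


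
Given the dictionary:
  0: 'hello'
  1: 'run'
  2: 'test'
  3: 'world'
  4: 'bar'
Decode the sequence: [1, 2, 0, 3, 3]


Look up each index in the dictionary:
  1 -> 'run'
  2 -> 'test'
  0 -> 'hello'
  3 -> 'world'
  3 -> 'world'

Decoded: "run test hello world world"


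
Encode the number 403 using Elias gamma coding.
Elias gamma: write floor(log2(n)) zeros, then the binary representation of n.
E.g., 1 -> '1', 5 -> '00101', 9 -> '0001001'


num_bits = floor(log2(403)) + 1 = 9
leading_zeros = num_bits - 1 = 8
binary(403) = 110010011

Elias gamma(403) = '00000000' + '110010011' = 00000000110010011 (17 bits)


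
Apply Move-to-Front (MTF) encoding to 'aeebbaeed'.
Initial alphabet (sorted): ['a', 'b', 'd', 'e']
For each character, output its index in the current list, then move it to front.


MTF encoding:
'a': index 0 in ['a', 'b', 'd', 'e'] -> ['a', 'b', 'd', 'e']
'e': index 3 in ['a', 'b', 'd', 'e'] -> ['e', 'a', 'b', 'd']
'e': index 0 in ['e', 'a', 'b', 'd'] -> ['e', 'a', 'b', 'd']
'b': index 2 in ['e', 'a', 'b', 'd'] -> ['b', 'e', 'a', 'd']
'b': index 0 in ['b', 'e', 'a', 'd'] -> ['b', 'e', 'a', 'd']
'a': index 2 in ['b', 'e', 'a', 'd'] -> ['a', 'b', 'e', 'd']
'e': index 2 in ['a', 'b', 'e', 'd'] -> ['e', 'a', 'b', 'd']
'e': index 0 in ['e', 'a', 'b', 'd'] -> ['e', 'a', 'b', 'd']
'd': index 3 in ['e', 'a', 'b', 'd'] -> ['d', 'e', 'a', 'b']


Output: [0, 3, 0, 2, 0, 2, 2, 0, 3]


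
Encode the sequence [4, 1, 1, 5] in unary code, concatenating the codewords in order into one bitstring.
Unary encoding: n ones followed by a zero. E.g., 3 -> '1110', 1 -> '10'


Encode each number as n ones followed by a terminating 0:
  4 -> 11110 (5 bits)
  1 -> 10 (2 bits)
  1 -> 10 (2 bits)
  5 -> 111110 (6 bits)
Total length = 5 + 2 + 2 + 6 = 15 bits.

Unary([4, 1, 1, 5]) = 111101010111110 (15 bits)


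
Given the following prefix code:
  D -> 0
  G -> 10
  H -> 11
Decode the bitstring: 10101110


Decoding step by step:
Bits 10 -> G
Bits 10 -> G
Bits 11 -> H
Bits 10 -> G


Decoded message: GGHG


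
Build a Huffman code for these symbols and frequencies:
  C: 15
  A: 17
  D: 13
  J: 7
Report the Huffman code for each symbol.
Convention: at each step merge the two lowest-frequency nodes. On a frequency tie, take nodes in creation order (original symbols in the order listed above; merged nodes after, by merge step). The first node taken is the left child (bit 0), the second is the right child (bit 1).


Huffman tree construction:
Step 1: Merge J(7) + D(13) = 20
Step 2: Merge C(15) + A(17) = 32
Step 3: Merge (J+D)(20) + (C+A)(32) = 52
Read each symbol's code off the tree from the root (left child = 0, right child = 1).

Codes:
  C: 10 (length 2)
  A: 11 (length 2)
  D: 01 (length 2)
  J: 00 (length 2)
Average code length: 104/52 = 2.0000 bits/symbol


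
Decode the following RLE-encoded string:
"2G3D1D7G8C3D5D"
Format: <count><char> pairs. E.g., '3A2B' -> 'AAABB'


Expanding each <count><char> pair:
  2G -> 'GG'
  3D -> 'DDD'
  1D -> 'D'
  7G -> 'GGGGGGG'
  8C -> 'CCCCCCCC'
  3D -> 'DDD'
  5D -> 'DDDDD'

Decoded = GGDDDDGGGGGGGCCCCCCCCDDDDDDDD


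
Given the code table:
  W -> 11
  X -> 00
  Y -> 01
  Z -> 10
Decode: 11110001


Decoding:
11 -> W
11 -> W
00 -> X
01 -> Y


Result: WWXY


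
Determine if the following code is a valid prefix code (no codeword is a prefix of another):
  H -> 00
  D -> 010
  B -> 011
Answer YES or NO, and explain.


Checking each pair (does one codeword prefix another?):
  H='00' vs D='010': no prefix
  H='00' vs B='011': no prefix
  D='010' vs H='00': no prefix
  D='010' vs B='011': no prefix
  B='011' vs H='00': no prefix
  B='011' vs D='010': no prefix
No violation found over all pairs.

YES -- this is a valid prefix code. No codeword is a prefix of any other codeword.


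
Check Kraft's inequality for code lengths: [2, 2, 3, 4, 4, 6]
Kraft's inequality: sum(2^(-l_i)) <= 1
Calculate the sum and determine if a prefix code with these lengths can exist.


Sum = 2^(-2) + 2^(-2) + 2^(-3) + 2^(-4) + 2^(-4) + 2^(-6)
    = 0.25 + 0.25 + 0.125 + 0.0625 + 0.0625 + 0.015625
    = 49/64 = 0.765625
Since 0.765625 <= 1, Kraft's inequality IS satisfied.
A prefix code with these lengths CAN exist.

Kraft sum = 0.765625. Satisfied.


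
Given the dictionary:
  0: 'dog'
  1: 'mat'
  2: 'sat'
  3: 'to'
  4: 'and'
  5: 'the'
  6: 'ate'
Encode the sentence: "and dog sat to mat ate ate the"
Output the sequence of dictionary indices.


Look up each word in the dictionary:
  'and' -> 4
  'dog' -> 0
  'sat' -> 2
  'to' -> 3
  'mat' -> 1
  'ate' -> 6
  'ate' -> 6
  'the' -> 5

Encoded: [4, 0, 2, 3, 1, 6, 6, 5]


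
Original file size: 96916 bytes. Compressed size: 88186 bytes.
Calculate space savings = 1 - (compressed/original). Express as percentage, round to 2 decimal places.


ratio = compressed/original = 88186/96916 = 0.909922
savings = 1 - ratio = 1 - 0.909922 = 0.090078
as a percentage: 0.090078 * 100 = 9.01%

Space savings = 1 - 88186/96916 = 9.01%


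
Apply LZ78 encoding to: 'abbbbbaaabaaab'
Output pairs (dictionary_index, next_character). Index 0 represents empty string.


LZ78 encoding steps:
Dictionary: {0: ''}
Step 1: w='' (idx 0), next='a' -> output (0, 'a'), add 'a' as idx 1
Step 2: w='' (idx 0), next='b' -> output (0, 'b'), add 'b' as idx 2
Step 3: w='b' (idx 2), next='b' -> output (2, 'b'), add 'bb' as idx 3
Step 4: w='bb' (idx 3), next='a' -> output (3, 'a'), add 'bba' as idx 4
Step 5: w='a' (idx 1), next='a' -> output (1, 'a'), add 'aa' as idx 5
Step 6: w='b' (idx 2), next='a' -> output (2, 'a'), add 'ba' as idx 6
Step 7: w='aa' (idx 5), next='b' -> output (5, 'b'), add 'aab' as idx 7


Encoded: [(0, 'a'), (0, 'b'), (2, 'b'), (3, 'a'), (1, 'a'), (2, 'a'), (5, 'b')]


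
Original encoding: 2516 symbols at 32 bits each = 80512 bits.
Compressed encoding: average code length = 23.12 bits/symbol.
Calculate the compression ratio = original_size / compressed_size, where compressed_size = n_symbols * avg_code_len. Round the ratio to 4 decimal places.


original_size = n_symbols * orig_bits = 2516 * 32 = 80512 bits
compressed_size = n_symbols * avg_code_len = 2516 * 23.12 = 58169.92 bits
ratio = original_size / compressed_size = 80512 / 58169.92 = 1.3841

Compression ratio = 1.3841


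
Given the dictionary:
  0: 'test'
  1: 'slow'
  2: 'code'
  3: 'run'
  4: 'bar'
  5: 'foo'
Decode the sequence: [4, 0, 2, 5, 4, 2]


Look up each index in the dictionary:
  4 -> 'bar'
  0 -> 'test'
  2 -> 'code'
  5 -> 'foo'
  4 -> 'bar'
  2 -> 'code'

Decoded: "bar test code foo bar code"


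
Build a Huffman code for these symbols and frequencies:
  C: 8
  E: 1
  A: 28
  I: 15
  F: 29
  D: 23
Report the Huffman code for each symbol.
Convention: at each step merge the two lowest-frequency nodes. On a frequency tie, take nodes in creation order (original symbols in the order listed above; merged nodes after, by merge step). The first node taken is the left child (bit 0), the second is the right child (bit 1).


Huffman tree construction:
Step 1: Merge E(1) + C(8) = 9
Step 2: Merge (E+C)(9) + I(15) = 24
Step 3: Merge D(23) + ((E+C)+I)(24) = 47
Step 4: Merge A(28) + F(29) = 57
Step 5: Merge (D+((E+C)+I))(47) + (A+F)(57) = 104
Read each symbol's code off the tree from the root (left child = 0, right child = 1).

Codes:
  C: 0101 (length 4)
  E: 0100 (length 4)
  A: 10 (length 2)
  I: 011 (length 3)
  F: 11 (length 2)
  D: 00 (length 2)
Average code length: 241/104 = 2.3173 bits/symbol


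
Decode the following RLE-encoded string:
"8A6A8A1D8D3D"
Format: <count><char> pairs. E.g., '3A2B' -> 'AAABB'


Expanding each <count><char> pair:
  8A -> 'AAAAAAAA'
  6A -> 'AAAAAA'
  8A -> 'AAAAAAAA'
  1D -> 'D'
  8D -> 'DDDDDDDD'
  3D -> 'DDD'

Decoded = AAAAAAAAAAAAAAAAAAAAAADDDDDDDDDDDD


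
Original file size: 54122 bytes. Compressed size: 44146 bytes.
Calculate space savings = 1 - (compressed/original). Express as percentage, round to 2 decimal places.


ratio = compressed/original = 44146/54122 = 0.815676
savings = 1 - ratio = 1 - 0.815676 = 0.184324
as a percentage: 0.184324 * 100 = 18.43%

Space savings = 1 - 44146/54122 = 18.43%


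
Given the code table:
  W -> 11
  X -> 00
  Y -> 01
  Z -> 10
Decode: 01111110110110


Decoding:
01 -> Y
11 -> W
11 -> W
10 -> Z
11 -> W
01 -> Y
10 -> Z


Result: YWWZWYZ


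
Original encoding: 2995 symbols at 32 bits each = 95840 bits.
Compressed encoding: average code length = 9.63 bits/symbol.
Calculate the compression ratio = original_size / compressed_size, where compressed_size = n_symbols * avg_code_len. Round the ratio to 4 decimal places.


original_size = n_symbols * orig_bits = 2995 * 32 = 95840 bits
compressed_size = n_symbols * avg_code_len = 2995 * 9.63 = 28841.85 bits
ratio = original_size / compressed_size = 95840 / 28841.85 = 3.3229

Compression ratio = 3.3229


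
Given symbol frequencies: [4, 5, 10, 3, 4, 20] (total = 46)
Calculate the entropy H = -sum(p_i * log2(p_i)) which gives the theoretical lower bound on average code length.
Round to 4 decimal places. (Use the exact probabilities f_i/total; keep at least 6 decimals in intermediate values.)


Per-symbol terms -p_i * log2(p_i) with p_i = f_i/46:
  p = 4/46 = 0.086957: log2(p) = -3.523562, -p*log2(p) = 0.306397
  p = 5/46 = 0.108696: log2(p) = -3.201634, -p*log2(p) = 0.348004
  p = 10/46 = 0.217391: log2(p) = -2.201634, -p*log2(p) = 0.478616
  p = 3/46 = 0.065217: log2(p) = -3.938599, -p*log2(p) = 0.256865
  p = 4/46 = 0.086957: log2(p) = -3.523562, -p*log2(p) = 0.306397
  p = 20/46 = 0.434783: log2(p) = -1.201634, -p*log2(p) = 0.522450
H = 0.306397 + 0.348004 + 0.478616 + 0.256865 + 0.306397 + 0.522450 = 2.218729

H = 2.2187 bits/symbol
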